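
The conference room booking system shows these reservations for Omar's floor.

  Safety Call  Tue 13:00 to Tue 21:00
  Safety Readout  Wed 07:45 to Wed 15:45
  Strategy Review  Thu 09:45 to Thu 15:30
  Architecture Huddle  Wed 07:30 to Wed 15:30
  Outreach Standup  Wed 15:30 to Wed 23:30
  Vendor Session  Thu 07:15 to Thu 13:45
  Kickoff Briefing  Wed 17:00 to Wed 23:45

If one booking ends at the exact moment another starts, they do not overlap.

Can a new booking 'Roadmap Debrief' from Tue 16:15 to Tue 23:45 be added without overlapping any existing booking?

No — it overlaps Safety Call

Safety Call: starts Tue 13:00 before Roadmap Debrief ends Tue 23:45, and ends Tue 21:00 after Roadmap Debrief starts Tue 16:15 → overlap.
Architecture Huddle: starts Wed 07:30 at or after Roadmap Debrief ends Tue 23:45 → clear.
Safety Readout: starts Wed 07:45 at or after Roadmap Debrief ends Tue 23:45 → clear.
Outreach Standup: starts Wed 15:30 at or after Roadmap Debrief ends Tue 23:45 → clear.
Kickoff Briefing: starts Wed 17:00 at or after Roadmap Debrief ends Tue 23:45 → clear.
Vendor Session: starts Thu 07:15 at or after Roadmap Debrief ends Tue 23:45 → clear.
Strategy Review: starts Thu 09:45 at or after Roadmap Debrief ends Tue 23:45 → clear.
Roadmap Debrief overlaps Safety Call.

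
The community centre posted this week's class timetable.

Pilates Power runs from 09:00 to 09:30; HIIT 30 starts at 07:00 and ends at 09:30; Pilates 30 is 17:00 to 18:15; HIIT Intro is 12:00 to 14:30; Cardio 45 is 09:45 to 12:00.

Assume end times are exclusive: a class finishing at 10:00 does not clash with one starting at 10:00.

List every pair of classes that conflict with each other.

HIIT 30 & Pilates Power

Check each pair: they overlap iff neither finishes before the other starts.
Sorted by start: HIIT 30, Pilates Power, Cardio 45, HIIT Intro, Pilates 30.
Pilates Power starts before HIIT 30 ends → HIIT 30 and Pilates Power overlap.
Cardio 45 starts after HIIT 30 ends, so HIIT 30 has no further overlaps.
Cardio 45 starts after Pilates Power ends, so Pilates Power has no further overlaps.
HIIT Intro starts exactly when Cardio 45 ends (back-to-back, no overlap), so Cardio 45 has no further overlaps.
Pilates 30 starts after HIIT Intro ends.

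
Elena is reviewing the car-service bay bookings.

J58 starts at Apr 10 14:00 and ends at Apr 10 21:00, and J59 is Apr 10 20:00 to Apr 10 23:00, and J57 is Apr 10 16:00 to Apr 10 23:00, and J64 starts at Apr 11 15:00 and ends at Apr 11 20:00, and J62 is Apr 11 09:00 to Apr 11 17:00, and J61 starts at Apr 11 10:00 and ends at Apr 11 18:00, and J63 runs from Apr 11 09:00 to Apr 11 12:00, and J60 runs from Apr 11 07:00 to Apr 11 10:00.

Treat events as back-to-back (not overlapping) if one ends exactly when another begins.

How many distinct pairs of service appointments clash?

Sorted by start: J58, J57, J59, J60, J62, J63, J61, J64.
J57 starts before J58 ends → J58 and J57 overlap.
J59 starts before J58 ends → J58 and J59 overlap.
J60 starts after J58 ends; J58 is clear from here.
J59 starts before J57 ends → J57 and J59 overlap.
J60 starts after J57 ends; J57 is clear from here.
J60 starts after J59 ends; J59 is clear from here.
J62 starts before J60 ends → J60 and J62 overlap.
J63 starts before J60 ends → J60 and J63 overlap.
J61 starts exactly when J60 ends (back-to-back, no overlap); J60 is clear from here.
J63 starts before J62 ends → J62 and J63 overlap.
J61 starts before J62 ends → J62 and J61 overlap.
J64 starts before J62 ends → J62 and J64 overlap.
J61 starts before J63 ends → J63 and J61 overlap.
J64 starts after J63 ends.
J64 starts before J61 ends → J61 and J64 overlap.
Overlapping pairs: J57 & J58, J57 & J59, J58 & J59, J60 & J62, J60 & J63, J61 & J62, J61 & J63, J61 & J64, J62 & J63, J62 & J64 — 10 in total.

10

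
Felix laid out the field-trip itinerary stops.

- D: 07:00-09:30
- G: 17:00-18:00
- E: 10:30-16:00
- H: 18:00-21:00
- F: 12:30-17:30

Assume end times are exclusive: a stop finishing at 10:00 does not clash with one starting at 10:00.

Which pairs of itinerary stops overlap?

E & F, F & G

Two intervals overlap when each starts before the other ends.
Sorted by start: D, E, F, G, H.
E starts after D ends — done with D.
F starts before E ends → E and F overlap.
G starts after E ends — done with E.
G starts before F ends → F and G overlap.
H starts after F ends.
H starts exactly when G ends (back-to-back, no overlap).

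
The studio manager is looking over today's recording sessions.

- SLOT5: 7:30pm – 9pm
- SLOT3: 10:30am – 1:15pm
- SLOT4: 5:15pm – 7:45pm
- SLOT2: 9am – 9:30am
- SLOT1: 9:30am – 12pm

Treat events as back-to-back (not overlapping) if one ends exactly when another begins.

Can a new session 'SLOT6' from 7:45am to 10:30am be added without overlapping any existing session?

SLOT2: starts 9am before SLOT6 ends 10:30am, and ends 9:30am after SLOT6 starts 7:45am → overlap.
SLOT1: starts 9:30am before SLOT6 ends 10:30am, and ends 12pm after SLOT6 starts 7:45am → overlap.
SLOT3: starts 10:30am at or after SLOT6 ends 10:30am → clear.
SLOT4: starts 5:15pm at or after SLOT6 ends 10:30am → clear.
SLOT5: starts 7:30pm at or after SLOT6 ends 10:30am → clear.
SLOT6 overlaps SLOT1, SLOT2.

No — it overlaps SLOT1, SLOT2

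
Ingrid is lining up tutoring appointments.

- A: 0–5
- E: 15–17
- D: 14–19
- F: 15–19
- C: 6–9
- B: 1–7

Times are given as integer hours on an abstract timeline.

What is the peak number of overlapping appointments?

3

Walk through starts and ends in time order (an end at T is processed before a start at T):
0 start A → 1
1 start B → 2
5 end A → 1
6 start C → 2
7 end B → 1
9 end C → 0
14 start D → 1
15 start E → 2
15 start F → 3
17 end E → 2
19 end D → 1
19 end F → 0
Peak is 3, at 15 (D, E, F).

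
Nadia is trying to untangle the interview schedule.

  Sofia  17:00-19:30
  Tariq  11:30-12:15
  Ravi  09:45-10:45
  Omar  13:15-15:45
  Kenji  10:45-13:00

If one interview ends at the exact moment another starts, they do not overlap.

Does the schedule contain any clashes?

Yes

Sorted by start: Ravi, Kenji, Tariq, Omar, Sofia.
Kenji starts exactly when Ravi ends (back-to-back, no overlap), so nothing later overlaps Ravi either.
Tariq starts before Kenji ends → Kenji and Tariq overlap.
That's a conflict, so the schedule is not conflict-free.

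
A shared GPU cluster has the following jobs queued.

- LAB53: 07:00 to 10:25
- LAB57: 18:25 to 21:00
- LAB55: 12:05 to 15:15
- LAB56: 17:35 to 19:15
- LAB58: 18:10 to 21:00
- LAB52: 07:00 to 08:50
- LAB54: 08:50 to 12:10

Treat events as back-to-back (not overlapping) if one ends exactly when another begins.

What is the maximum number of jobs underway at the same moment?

3

Sort all start/end points and keep a running count:
07:00 start LAB52 → 1
07:00 start LAB53 → 2
08:50 end LAB52 → 1
08:50 start LAB54 → 2
10:25 end LAB53 → 1
12:05 start LAB55 → 2
12:10 end LAB54 → 1
15:15 end LAB55 → 0
17:35 start LAB56 → 1
18:10 start LAB58 → 2
18:25 start LAB57 → 3
19:15 end LAB56 → 2
21:00 end LAB57 → 1
21:00 end LAB58 → 0
Peak is 3, at 18:25 (LAB56, LAB57, LAB58).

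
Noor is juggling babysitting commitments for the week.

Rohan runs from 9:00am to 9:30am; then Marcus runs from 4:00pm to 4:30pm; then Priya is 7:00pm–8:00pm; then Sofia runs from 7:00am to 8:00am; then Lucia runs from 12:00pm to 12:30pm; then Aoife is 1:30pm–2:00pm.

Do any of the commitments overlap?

Sorted by start: Sofia, Rohan, Lucia, Aoife, Marcus, Priya.
Rohan starts after Sofia ends; Sofia is clear from here.
Lucia starts after Rohan ends; Rohan is clear from here.
Aoife starts after Lucia ends; Lucia is clear from here.
Marcus starts after Aoife ends; Aoife is clear from here.
Priya starts after Marcus ends.
Every pair is clear; the schedule has no overlaps.

No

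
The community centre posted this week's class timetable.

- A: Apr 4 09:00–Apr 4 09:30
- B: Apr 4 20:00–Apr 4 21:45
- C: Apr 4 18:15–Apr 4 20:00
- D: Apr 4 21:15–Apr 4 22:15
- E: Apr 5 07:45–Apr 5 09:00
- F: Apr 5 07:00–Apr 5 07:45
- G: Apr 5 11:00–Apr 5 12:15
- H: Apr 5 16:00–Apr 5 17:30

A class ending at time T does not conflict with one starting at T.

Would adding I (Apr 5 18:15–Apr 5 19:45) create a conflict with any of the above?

A: ends Apr 4 09:30 at or before I starts Apr 5 18:15 → clear.
C: ends Apr 4 20:00 at or before I starts Apr 5 18:15 → clear.
B: ends Apr 4 21:45 at or before I starts Apr 5 18:15 → clear.
D: ends Apr 4 22:15 at or before I starts Apr 5 18:15 → clear.
F: ends Apr 5 07:45 at or before I starts Apr 5 18:15 → clear.
E: ends Apr 5 09:00 at or before I starts Apr 5 18:15 → clear.
G: ends Apr 5 12:15 at or before I starts Apr 5 18:15 → clear.
H: ends Apr 5 17:30 at or before I starts Apr 5 18:15 → clear.

No — it doesn't clash with anything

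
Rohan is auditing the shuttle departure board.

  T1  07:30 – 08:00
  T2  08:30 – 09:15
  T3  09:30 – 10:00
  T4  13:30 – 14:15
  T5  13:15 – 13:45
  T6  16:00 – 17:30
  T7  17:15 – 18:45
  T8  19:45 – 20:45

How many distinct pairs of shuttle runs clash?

Two intervals overlap when each starts before the other ends.
Sorted by start: T1, T2, T3, T5, T4, T6, T7, T8.
T2 starts after T1 ends, so T1 has no further overlaps.
T3 starts after T2 ends, so T2 has no further overlaps.
T5 starts after T3 ends, so T3 has no further overlaps.
T4 starts before T5 ends → T5 and T4 overlap.
T6 starts after T5 ends, so T5 has no further overlaps.
T6 starts after T4 ends, so T4 has no further overlaps.
T7 starts before T6 ends → T6 and T7 overlap.
T8 starts after T6 ends.
T8 starts after T7 ends.
Overlapping pairs: T4 & T5, T6 & T7 — 2 in total.

2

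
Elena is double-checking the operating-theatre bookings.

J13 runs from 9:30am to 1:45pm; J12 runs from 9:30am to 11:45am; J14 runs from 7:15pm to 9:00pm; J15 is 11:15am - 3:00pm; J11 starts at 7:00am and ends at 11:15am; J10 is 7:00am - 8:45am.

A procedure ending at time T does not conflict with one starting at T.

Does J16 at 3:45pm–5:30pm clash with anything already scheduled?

No — it doesn't clash with anything

J10: ends 8:45am at or before J16 starts 3:45pm → clear.
J11: ends 11:15am at or before J16 starts 3:45pm → clear.
J12: ends 11:45am at or before J16 starts 3:45pm → clear.
J13: ends 1:45pm at or before J16 starts 3:45pm → clear.
J15: ends 3:00pm at or before J16 starts 3:45pm → clear.
J14: starts 7:15pm at or after J16 ends 5:30pm → clear.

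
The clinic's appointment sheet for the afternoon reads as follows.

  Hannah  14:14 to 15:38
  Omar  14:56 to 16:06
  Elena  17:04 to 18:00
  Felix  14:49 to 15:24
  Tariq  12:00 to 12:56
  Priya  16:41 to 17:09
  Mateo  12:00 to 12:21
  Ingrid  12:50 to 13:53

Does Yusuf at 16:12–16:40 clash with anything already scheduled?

Tariq: ends 12:56 at or before Yusuf starts 16:12 → clear.
Mateo: ends 12:21 at or before Yusuf starts 16:12 → clear.
Ingrid: ends 13:53 at or before Yusuf starts 16:12 → clear.
Hannah: ends 15:38 at or before Yusuf starts 16:12 → clear.
Felix: ends 15:24 at or before Yusuf starts 16:12 → clear.
Omar: ends 16:06 at or before Yusuf starts 16:12 → clear.
Priya: starts 16:41 at or after Yusuf ends 16:40 → clear.
Elena: starts 17:04 at or after Yusuf ends 16:40 → clear.

No — it doesn't clash with anything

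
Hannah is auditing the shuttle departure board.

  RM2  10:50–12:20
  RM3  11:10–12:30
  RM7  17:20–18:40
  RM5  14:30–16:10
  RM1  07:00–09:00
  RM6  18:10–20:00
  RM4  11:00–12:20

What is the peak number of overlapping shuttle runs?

3

Sort all start/end points and keep a running count:
07:00 start RM1 → 1
09:00 end RM1 → 0
10:50 start RM2 → 1
11:00 start RM4 → 2
11:10 start RM3 → 3
12:20 end RM2 → 2
12:20 end RM4 → 1
12:30 end RM3 → 0
14:30 start RM5 → 1
16:10 end RM5 → 0
17:20 start RM7 → 1
18:10 start RM6 → 2
18:40 end RM7 → 1
20:00 end RM6 → 0
Peak is 3, at 11:10 (RM2, RM3, RM4).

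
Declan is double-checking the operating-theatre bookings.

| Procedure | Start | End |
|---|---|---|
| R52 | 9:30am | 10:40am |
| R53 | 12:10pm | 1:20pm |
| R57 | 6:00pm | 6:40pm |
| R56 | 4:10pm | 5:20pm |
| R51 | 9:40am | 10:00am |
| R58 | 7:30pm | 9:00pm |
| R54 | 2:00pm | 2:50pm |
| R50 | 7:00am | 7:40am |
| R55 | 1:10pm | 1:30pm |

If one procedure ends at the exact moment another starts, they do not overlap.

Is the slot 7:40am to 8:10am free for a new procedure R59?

R50: ends 7:40am at or before R59 starts 7:40am → clear.
R52: starts 9:30am at or after R59 ends 8:10am → clear.
R51: starts 9:40am at or after R59 ends 8:10am → clear.
R53: starts 12:10pm at or after R59 ends 8:10am → clear.
R55: starts 1:10pm at or after R59 ends 8:10am → clear.
R54: starts 2:00pm at or after R59 ends 8:10am → clear.
R56: starts 4:10pm at or after R59 ends 8:10am → clear.
R57: starts 6:00pm at or after R59 ends 8:10am → clear.
R58: starts 7:30pm at or after R59 ends 8:10am → clear.

Yes — the slot is free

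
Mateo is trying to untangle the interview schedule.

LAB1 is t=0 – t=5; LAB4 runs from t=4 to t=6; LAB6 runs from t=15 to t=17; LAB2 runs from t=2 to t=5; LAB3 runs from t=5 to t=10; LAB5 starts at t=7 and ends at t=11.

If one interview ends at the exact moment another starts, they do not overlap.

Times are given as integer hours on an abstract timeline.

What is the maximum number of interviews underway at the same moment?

Sort all start/end points and keep a running count:
t=0 start LAB1 → 1
t=2 start LAB2 → 2
t=4 start LAB4 → 3
t=5 end LAB1 → 2
t=5 end LAB2 → 1
t=5 start LAB3 → 2
t=6 end LAB4 → 1
t=7 start LAB5 → 2
t=10 end LAB3 → 1
t=11 end LAB5 → 0
t=15 start LAB6 → 1
t=17 end LAB6 → 0
Peak is 3, at t=4 (LAB1, LAB2, LAB4).

3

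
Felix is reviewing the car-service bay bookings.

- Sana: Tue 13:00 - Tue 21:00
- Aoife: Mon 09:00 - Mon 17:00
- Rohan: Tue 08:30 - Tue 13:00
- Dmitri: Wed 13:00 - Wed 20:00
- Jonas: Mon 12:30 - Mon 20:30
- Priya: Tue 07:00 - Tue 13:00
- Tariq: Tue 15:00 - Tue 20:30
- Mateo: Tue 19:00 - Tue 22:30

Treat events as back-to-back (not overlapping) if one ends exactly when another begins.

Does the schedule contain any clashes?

Yes

Sorted by start: Aoife, Jonas, Priya, Rohan, Sana, Tariq, Mateo, Dmitri.
Jonas starts before Aoife ends → Aoife and Jonas overlap.
That's a conflict, so the schedule is not conflict-free.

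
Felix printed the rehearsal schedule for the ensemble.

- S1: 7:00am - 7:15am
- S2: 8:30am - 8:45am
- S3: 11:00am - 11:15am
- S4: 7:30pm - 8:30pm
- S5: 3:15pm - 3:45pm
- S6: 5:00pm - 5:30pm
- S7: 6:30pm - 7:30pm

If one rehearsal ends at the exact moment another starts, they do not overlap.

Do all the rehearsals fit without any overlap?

Yes

Sorted by start: S1, S2, S3, S5, S6, S7, S4.
S2 starts after S1 ends; S1 is clear from here.
S3 starts after S2 ends; S2 is clear from here.
S5 starts after S3 ends; S3 is clear from here.
S6 starts after S5 ends; S5 is clear from here.
S7 starts after S6 ends; S6 is clear from here.
S4 starts exactly when S7 ends (back-to-back, no overlap).
Every pair is clear; the schedule has no overlaps.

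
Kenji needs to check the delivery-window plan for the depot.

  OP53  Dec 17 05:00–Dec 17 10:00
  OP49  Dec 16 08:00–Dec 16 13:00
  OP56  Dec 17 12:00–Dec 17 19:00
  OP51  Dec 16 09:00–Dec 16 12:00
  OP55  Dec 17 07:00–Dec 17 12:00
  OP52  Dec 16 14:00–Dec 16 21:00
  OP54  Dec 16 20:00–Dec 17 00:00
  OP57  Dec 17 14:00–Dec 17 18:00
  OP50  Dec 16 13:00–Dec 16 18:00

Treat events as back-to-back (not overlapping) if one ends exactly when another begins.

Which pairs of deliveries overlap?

Sorted by start: OP49, OP51, OP50, OP52, OP54, OP53, OP55, OP56, OP57.
OP51 starts before OP49 ends → OP49 and OP51 overlap.
OP50 starts exactly when OP49 ends (back-to-back, no overlap), so nothing later overlaps OP49 either.
OP50 starts after OP51 ends, so nothing later overlaps OP51 either.
OP52 starts before OP50 ends → OP50 and OP52 overlap.
OP54 starts after OP50 ends, so nothing later overlaps OP50 either.
OP54 starts before OP52 ends → OP52 and OP54 overlap.
OP53 starts after OP52 ends, so nothing later overlaps OP52 either.
OP53 starts after OP54 ends, so nothing later overlaps OP54 either.
OP55 starts before OP53 ends → OP53 and OP55 overlap.
OP56 starts after OP53 ends, so nothing later overlaps OP53 either.
OP56 starts exactly when OP55 ends (back-to-back, no overlap), so nothing later overlaps OP55 either.
OP57 starts before OP56 ends → OP56 and OP57 overlap.

OP49 & OP51, OP50 & OP52, OP52 & OP54, OP53 & OP55, OP56 & OP57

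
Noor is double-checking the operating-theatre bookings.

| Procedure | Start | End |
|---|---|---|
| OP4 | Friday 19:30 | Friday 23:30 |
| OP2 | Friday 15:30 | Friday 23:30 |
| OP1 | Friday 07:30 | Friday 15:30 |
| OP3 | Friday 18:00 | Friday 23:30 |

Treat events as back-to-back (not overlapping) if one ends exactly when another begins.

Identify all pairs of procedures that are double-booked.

OP2 & OP3, OP2 & OP4, OP3 & OP4

Two intervals overlap when each starts before the other ends.
Sorted by start: OP1, OP2, OP3, OP4.
OP2 starts exactly when OP1 ends (back-to-back, no overlap); OP1 is clear from here.
OP3 starts before OP2 ends → OP2 and OP3 overlap.
OP4 starts before OP2 ends → OP2 and OP4 overlap.
OP4 starts before OP3 ends → OP3 and OP4 overlap.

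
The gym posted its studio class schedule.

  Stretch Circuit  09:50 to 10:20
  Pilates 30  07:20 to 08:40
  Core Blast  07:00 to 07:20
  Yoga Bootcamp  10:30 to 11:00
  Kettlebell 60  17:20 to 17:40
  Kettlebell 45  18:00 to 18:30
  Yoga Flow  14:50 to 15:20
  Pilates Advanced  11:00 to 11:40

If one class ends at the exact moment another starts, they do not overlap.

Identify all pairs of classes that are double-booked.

no conflicts

Check each pair: they overlap iff neither finishes before the other starts.
Sorted by start: Core Blast, Pilates 30, Stretch Circuit, Yoga Bootcamp, Pilates Advanced, Yoga Flow, Kettlebell 60, Kettlebell 45.
Pilates 30 starts exactly when Core Blast ends (back-to-back, no overlap), so nothing later overlaps Core Blast either.
Stretch Circuit starts after Pilates 30 ends, so nothing later overlaps Pilates 30 either.
Yoga Bootcamp starts after Stretch Circuit ends, so nothing later overlaps Stretch Circuit either.
Pilates Advanced starts exactly when Yoga Bootcamp ends (back-to-back, no overlap), so nothing later overlaps Yoga Bootcamp either.
Yoga Flow starts after Pilates Advanced ends, so nothing later overlaps Pilates Advanced either.
Kettlebell 60 starts after Yoga Flow ends, so nothing later overlaps Yoga Flow either.
Kettlebell 45 starts after Kettlebell 60 ends.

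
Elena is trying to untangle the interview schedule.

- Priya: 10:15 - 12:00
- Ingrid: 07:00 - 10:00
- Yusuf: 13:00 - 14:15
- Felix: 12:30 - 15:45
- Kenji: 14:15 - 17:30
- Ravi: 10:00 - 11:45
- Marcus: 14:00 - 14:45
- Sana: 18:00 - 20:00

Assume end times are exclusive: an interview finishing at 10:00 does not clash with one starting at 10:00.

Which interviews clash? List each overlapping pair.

Felix & Kenji, Felix & Marcus, Felix & Yusuf, Kenji & Marcus, Marcus & Yusuf, Priya & Ravi

Check each pair: they overlap iff neither finishes before the other starts.
Sorted by start: Ingrid, Ravi, Priya, Felix, Yusuf, Marcus, Kenji, Sana.
Ravi starts exactly when Ingrid ends (back-to-back, no overlap); Ingrid is clear from here.
Priya starts before Ravi ends → Ravi and Priya overlap.
Felix starts after Ravi ends; Ravi is clear from here.
Felix starts after Priya ends; Priya is clear from here.
Yusuf starts before Felix ends → Felix and Yusuf overlap.
Marcus starts before Felix ends → Felix and Marcus overlap.
Kenji starts before Felix ends → Felix and Kenji overlap.
Sana starts after Felix ends.
Marcus starts before Yusuf ends → Yusuf and Marcus overlap.
Kenji starts exactly when Yusuf ends (back-to-back, no overlap); Yusuf is clear from here.
Kenji starts before Marcus ends → Marcus and Kenji overlap.
Sana starts after Marcus ends.
Sana starts after Kenji ends.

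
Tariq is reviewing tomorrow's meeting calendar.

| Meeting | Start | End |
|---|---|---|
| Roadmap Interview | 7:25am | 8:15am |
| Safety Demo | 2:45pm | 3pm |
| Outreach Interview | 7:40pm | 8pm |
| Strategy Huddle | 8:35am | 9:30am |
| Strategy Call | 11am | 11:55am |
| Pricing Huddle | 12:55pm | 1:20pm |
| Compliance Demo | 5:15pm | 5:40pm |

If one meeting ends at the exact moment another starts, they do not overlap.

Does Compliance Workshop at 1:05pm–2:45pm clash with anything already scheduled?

Roadmap Interview: ends 8:15am at or before Compliance Workshop starts 1:05pm → clear.
Strategy Huddle: ends 9:30am at or before Compliance Workshop starts 1:05pm → clear.
Strategy Call: ends 11:55am at or before Compliance Workshop starts 1:05pm → clear.
Pricing Huddle: starts 12:55pm before Compliance Workshop ends 2:45pm, and ends 1:20pm after Compliance Workshop starts 1:05pm → overlap.
Safety Demo: starts 2:45pm at or after Compliance Workshop ends 2:45pm → clear.
Compliance Demo: starts 5:15pm at or after Compliance Workshop ends 2:45pm → clear.
Outreach Interview: starts 7:40pm at or after Compliance Workshop ends 2:45pm → clear.
Compliance Workshop overlaps Pricing Huddle.

Yes — it overlaps Pricing Huddle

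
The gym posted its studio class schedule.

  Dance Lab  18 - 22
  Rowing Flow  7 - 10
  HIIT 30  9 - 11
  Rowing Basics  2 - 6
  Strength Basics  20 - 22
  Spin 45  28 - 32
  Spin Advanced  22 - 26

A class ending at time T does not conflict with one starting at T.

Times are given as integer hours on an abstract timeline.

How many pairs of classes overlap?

2

Two intervals overlap when each starts before the other ends.
Sorted by start: Rowing Basics, Rowing Flow, HIIT 30, Dance Lab, Strength Basics, Spin Advanced, Spin 45.
Rowing Flow starts after Rowing Basics ends — done with Rowing Basics.
HIIT 30 starts before Rowing Flow ends → Rowing Flow and HIIT 30 overlap.
Dance Lab starts after Rowing Flow ends — done with Rowing Flow.
Dance Lab starts after HIIT 30 ends — done with HIIT 30.
Strength Basics starts before Dance Lab ends → Dance Lab and Strength Basics overlap.
Spin Advanced starts exactly when Dance Lab ends (back-to-back, no overlap) — done with Dance Lab.
Spin Advanced starts exactly when Strength Basics ends (back-to-back, no overlap) — done with Strength Basics.
Spin 45 starts after Spin Advanced ends.
Overlapping pairs: Dance Lab & Strength Basics, HIIT 30 & Rowing Flow — 2 in total.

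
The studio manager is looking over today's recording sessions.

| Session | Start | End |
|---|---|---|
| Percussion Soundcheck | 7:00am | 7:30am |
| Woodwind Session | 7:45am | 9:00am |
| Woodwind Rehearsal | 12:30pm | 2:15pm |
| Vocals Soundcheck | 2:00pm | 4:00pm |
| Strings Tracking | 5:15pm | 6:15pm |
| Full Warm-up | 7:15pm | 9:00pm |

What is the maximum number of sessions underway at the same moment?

Sweep the timeline, counting +1 at each start and −1 at each end (ends before starts at a tie):
7:00am start Percussion Soundcheck → 1
7:30am end Percussion Soundcheck → 0
7:45am start Woodwind Session → 1
9:00am end Woodwind Session → 0
12:30pm start Woodwind Rehearsal → 1
2:00pm start Vocals Soundcheck → 2
2:15pm end Woodwind Rehearsal → 1
4:00pm end Vocals Soundcheck → 0
5:15pm start Strings Tracking → 1
6:15pm end Strings Tracking → 0
7:15pm start Full Warm-up → 1
9:00pm end Full Warm-up → 0
Peak is 2, at 2:00pm (Vocals Soundcheck, Woodwind Rehearsal).

2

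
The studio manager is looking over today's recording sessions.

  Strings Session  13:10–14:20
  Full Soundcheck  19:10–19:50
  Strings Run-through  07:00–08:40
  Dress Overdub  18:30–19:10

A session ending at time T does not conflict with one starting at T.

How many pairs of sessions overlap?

0

Check each pair: they overlap iff neither finishes before the other starts.
Sorted by start: Strings Run-through, Strings Session, Dress Overdub, Full Soundcheck.
Strings Session starts after Strings Run-through ends, so nothing later overlaps Strings Run-through either.
Dress Overdub starts after Strings Session ends, so nothing later overlaps Strings Session either.
Full Soundcheck starts exactly when Dress Overdub ends (back-to-back, no overlap).
No pair overlaps.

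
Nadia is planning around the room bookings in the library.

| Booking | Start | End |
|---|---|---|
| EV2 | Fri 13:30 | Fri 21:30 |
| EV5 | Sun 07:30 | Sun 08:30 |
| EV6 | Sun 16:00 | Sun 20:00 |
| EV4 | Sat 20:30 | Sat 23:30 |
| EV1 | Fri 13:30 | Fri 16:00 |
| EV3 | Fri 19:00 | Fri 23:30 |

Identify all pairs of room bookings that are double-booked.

EV1 & EV2, EV2 & EV3

Sorted by start: EV1, EV2, EV3, EV4, EV5, EV6.
EV2 starts before EV1 ends → EV1 and EV2 overlap.
EV3 starts after EV1 ends, so nothing later overlaps EV1 either.
EV3 starts before EV2 ends → EV2 and EV3 overlap.
EV4 starts after EV2 ends, so nothing later overlaps EV2 either.
EV4 starts after EV3 ends, so nothing later overlaps EV3 either.
EV5 starts after EV4 ends, so nothing later overlaps EV4 either.
EV6 starts after EV5 ends.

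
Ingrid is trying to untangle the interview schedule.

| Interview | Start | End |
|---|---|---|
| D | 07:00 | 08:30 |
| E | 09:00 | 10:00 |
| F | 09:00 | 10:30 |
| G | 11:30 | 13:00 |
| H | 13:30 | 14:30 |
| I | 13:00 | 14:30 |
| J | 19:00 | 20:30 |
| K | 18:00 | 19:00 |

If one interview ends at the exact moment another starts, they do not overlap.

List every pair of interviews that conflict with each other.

E & F, H & I

Sorted by start: D, E, F, G, I, H, K, J.
E starts after D ends — done with D.
F starts before E ends → E and F overlap.
G starts after E ends — done with E.
G starts after F ends — done with F.
I starts exactly when G ends (back-to-back, no overlap) — done with G.
H starts before I ends → I and H overlap.
K starts after I ends — done with I.
K starts after H ends — done with H.
J starts exactly when K ends (back-to-back, no overlap).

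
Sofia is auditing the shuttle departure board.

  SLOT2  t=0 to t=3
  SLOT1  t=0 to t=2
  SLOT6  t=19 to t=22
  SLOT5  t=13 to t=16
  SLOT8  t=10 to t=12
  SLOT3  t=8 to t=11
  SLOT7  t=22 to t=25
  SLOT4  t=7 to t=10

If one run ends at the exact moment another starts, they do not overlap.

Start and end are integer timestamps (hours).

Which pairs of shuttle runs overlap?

SLOT1 & SLOT2, SLOT3 & SLOT4, SLOT3 & SLOT8

Two intervals overlap when each starts before the other ends.
Sorted by start: SLOT1, SLOT2, SLOT4, SLOT3, SLOT8, SLOT5, SLOT6, SLOT7.
SLOT2 starts before SLOT1 ends → SLOT1 and SLOT2 overlap.
SLOT4 starts after SLOT1 ends, so SLOT1 has no further overlaps.
SLOT4 starts after SLOT2 ends, so SLOT2 has no further overlaps.
SLOT3 starts before SLOT4 ends → SLOT4 and SLOT3 overlap.
SLOT8 starts exactly when SLOT4 ends (back-to-back, no overlap), so SLOT4 has no further overlaps.
SLOT8 starts before SLOT3 ends → SLOT3 and SLOT8 overlap.
SLOT5 starts after SLOT3 ends, so SLOT3 has no further overlaps.
SLOT5 starts after SLOT8 ends, so SLOT8 has no further overlaps.
SLOT6 starts after SLOT5 ends, so SLOT5 has no further overlaps.
SLOT7 starts exactly when SLOT6 ends (back-to-back, no overlap).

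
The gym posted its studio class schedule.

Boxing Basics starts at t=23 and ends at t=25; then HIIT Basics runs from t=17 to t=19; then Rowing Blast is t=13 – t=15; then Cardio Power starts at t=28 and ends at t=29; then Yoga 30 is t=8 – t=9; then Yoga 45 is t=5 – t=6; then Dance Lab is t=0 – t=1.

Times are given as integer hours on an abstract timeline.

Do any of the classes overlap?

Sorted by start: Dance Lab, Yoga 45, Yoga 30, Rowing Blast, HIIT Basics, Boxing Basics, Cardio Power.
Yoga 45 starts after Dance Lab ends, so Dance Lab has no further overlaps.
Yoga 30 starts after Yoga 45 ends, so Yoga 45 has no further overlaps.
Rowing Blast starts after Yoga 30 ends, so Yoga 30 has no further overlaps.
HIIT Basics starts after Rowing Blast ends, so Rowing Blast has no further overlaps.
Boxing Basics starts after HIIT Basics ends, so HIIT Basics has no further overlaps.
Cardio Power starts after Boxing Basics ends.
Every pair is clear; the schedule has no overlaps.

No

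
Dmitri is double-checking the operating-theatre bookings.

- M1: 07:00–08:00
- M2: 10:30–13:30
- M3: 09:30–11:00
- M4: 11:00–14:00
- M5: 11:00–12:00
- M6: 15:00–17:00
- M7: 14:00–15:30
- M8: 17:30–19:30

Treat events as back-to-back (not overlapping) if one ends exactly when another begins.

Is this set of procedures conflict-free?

Check each pair: they overlap iff neither finishes before the other starts.
Sorted by start: M1, M3, M2, M4, M5, M7, M6, M8.
M3 starts after M1 ends, so M1 has no further overlaps.
M2 starts before M3 ends → M3 and M2 overlap.
That's a conflict, so the schedule is not conflict-free.

No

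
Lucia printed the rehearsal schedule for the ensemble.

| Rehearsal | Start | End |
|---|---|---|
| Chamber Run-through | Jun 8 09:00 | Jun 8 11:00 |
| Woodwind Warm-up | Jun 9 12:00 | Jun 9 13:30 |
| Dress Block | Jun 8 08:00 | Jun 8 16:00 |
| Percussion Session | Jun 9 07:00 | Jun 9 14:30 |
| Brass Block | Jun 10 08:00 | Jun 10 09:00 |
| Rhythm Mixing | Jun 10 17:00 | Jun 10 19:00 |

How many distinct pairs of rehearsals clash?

Sorted by start: Dress Block, Chamber Run-through, Percussion Session, Woodwind Warm-up, Brass Block, Rhythm Mixing.
Chamber Run-through starts before Dress Block ends → Dress Block and Chamber Run-through overlap.
Percussion Session starts after Dress Block ends, so Dress Block has no further overlaps.
Percussion Session starts after Chamber Run-through ends, so Chamber Run-through has no further overlaps.
Woodwind Warm-up starts before Percussion Session ends → Percussion Session and Woodwind Warm-up overlap.
Brass Block starts after Percussion Session ends, so Percussion Session has no further overlaps.
Brass Block starts after Woodwind Warm-up ends, so Woodwind Warm-up has no further overlaps.
Rhythm Mixing starts after Brass Block ends.
Overlapping pairs: Chamber Run-through & Dress Block, Percussion Session & Woodwind Warm-up — 2 in total.

2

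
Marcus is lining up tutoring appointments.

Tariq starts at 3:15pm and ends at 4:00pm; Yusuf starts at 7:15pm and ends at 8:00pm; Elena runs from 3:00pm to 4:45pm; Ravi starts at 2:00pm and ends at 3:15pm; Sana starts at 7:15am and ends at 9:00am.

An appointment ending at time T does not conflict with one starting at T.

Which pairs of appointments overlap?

Elena & Ravi, Elena & Tariq

Two intervals overlap when each starts before the other ends.
Sorted by start: Sana, Ravi, Elena, Tariq, Yusuf.
Ravi starts after Sana ends, so nothing later overlaps Sana either.
Elena starts before Ravi ends → Ravi and Elena overlap.
Tariq starts exactly when Ravi ends (back-to-back, no overlap), so nothing later overlaps Ravi either.
Tariq starts before Elena ends → Elena and Tariq overlap.
Yusuf starts after Elena ends.
Yusuf starts after Tariq ends.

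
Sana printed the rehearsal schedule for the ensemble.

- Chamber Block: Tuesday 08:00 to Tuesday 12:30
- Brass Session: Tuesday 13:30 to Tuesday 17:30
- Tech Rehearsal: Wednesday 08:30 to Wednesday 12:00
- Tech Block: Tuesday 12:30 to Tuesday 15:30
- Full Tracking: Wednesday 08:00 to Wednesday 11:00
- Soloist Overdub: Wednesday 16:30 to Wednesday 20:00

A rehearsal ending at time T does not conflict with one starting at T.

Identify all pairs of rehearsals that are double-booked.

Sorted by start: Chamber Block, Tech Block, Brass Session, Full Tracking, Tech Rehearsal, Soloist Overdub.
Tech Block starts exactly when Chamber Block ends (back-to-back, no overlap), so Chamber Block has no further overlaps.
Brass Session starts before Tech Block ends → Tech Block and Brass Session overlap.
Full Tracking starts after Tech Block ends, so Tech Block has no further overlaps.
Full Tracking starts after Brass Session ends, so Brass Session has no further overlaps.
Tech Rehearsal starts before Full Tracking ends → Full Tracking and Tech Rehearsal overlap.
Soloist Overdub starts after Full Tracking ends.
Soloist Overdub starts after Tech Rehearsal ends.

Brass Session & Tech Block, Full Tracking & Tech Rehearsal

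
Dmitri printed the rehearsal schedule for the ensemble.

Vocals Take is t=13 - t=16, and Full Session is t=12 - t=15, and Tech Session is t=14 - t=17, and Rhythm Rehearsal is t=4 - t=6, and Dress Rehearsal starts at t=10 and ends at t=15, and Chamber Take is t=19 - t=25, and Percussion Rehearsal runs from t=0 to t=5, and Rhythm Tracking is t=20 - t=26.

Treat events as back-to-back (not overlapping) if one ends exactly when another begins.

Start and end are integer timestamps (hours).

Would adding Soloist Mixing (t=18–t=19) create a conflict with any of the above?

No — it doesn't clash with anything

Percussion Rehearsal: ends t=5 at or before Soloist Mixing starts t=18 → clear.
Rhythm Rehearsal: ends t=6 at or before Soloist Mixing starts t=18 → clear.
Dress Rehearsal: ends t=15 at or before Soloist Mixing starts t=18 → clear.
Full Session: ends t=15 at or before Soloist Mixing starts t=18 → clear.
Vocals Take: ends t=16 at or before Soloist Mixing starts t=18 → clear.
Tech Session: ends t=17 at or before Soloist Mixing starts t=18 → clear.
Chamber Take: starts t=19 at or after Soloist Mixing ends t=19 → clear.
Rhythm Tracking: starts t=20 at or after Soloist Mixing ends t=19 → clear.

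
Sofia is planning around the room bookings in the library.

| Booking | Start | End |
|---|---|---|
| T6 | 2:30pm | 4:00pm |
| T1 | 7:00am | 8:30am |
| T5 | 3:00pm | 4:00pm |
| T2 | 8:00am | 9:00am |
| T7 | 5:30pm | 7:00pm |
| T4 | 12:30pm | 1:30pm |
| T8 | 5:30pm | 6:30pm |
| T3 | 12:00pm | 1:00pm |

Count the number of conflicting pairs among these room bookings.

4

Check each pair: they overlap iff neither finishes before the other starts.
Sorted by start: T1, T2, T3, T4, T6, T5, T7, T8.
T2 starts before T1 ends → T1 and T2 overlap.
T3 starts after T1 ends — done with T1.
T3 starts after T2 ends — done with T2.
T4 starts before T3 ends → T3 and T4 overlap.
T6 starts after T3 ends — done with T3.
T6 starts after T4 ends — done with T4.
T5 starts before T6 ends → T6 and T5 overlap.
T7 starts after T6 ends — done with T6.
T7 starts after T5 ends — done with T5.
T8 starts before T7 ends → T7 and T8 overlap.
Overlapping pairs: T1 & T2, T3 & T4, T5 & T6, T7 & T8 — 4 in total.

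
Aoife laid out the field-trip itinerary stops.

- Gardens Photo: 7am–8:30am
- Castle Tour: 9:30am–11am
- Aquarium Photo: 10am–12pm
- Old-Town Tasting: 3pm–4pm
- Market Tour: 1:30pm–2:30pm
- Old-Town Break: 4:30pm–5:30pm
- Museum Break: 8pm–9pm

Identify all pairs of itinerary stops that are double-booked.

Sorted by start: Gardens Photo, Castle Tour, Aquarium Photo, Market Tour, Old-Town Tasting, Old-Town Break, Museum Break.
Castle Tour starts after Gardens Photo ends, so nothing later overlaps Gardens Photo either.
Aquarium Photo starts before Castle Tour ends → Castle Tour and Aquarium Photo overlap.
Market Tour starts after Castle Tour ends, so nothing later overlaps Castle Tour either.
Market Tour starts after Aquarium Photo ends, so nothing later overlaps Aquarium Photo either.
Old-Town Tasting starts after Market Tour ends, so nothing later overlaps Market Tour either.
Old-Town Break starts after Old-Town Tasting ends, so nothing later overlaps Old-Town Tasting either.
Museum Break starts after Old-Town Break ends.

Aquarium Photo & Castle Tour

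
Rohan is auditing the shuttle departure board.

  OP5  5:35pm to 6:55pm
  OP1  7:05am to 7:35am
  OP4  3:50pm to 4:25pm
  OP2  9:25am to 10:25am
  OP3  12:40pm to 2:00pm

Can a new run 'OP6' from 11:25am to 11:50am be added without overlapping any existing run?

Yes — the slot is free

OP1: ends 7:35am at or before OP6 starts 11:25am → clear.
OP2: ends 10:25am at or before OP6 starts 11:25am → clear.
OP3: starts 12:40pm at or after OP6 ends 11:50am → clear.
OP4: starts 3:50pm at or after OP6 ends 11:50am → clear.
OP5: starts 5:35pm at or after OP6 ends 11:50am → clear.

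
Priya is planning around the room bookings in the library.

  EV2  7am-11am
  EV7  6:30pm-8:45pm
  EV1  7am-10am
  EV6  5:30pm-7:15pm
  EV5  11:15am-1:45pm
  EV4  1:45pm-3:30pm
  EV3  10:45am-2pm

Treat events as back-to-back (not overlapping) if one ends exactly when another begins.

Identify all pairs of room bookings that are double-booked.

Sorted by start: EV1, EV2, EV3, EV5, EV4, EV6, EV7.
EV2 starts before EV1 ends → EV1 and EV2 overlap.
EV3 starts after EV1 ends, so nothing later overlaps EV1 either.
EV3 starts before EV2 ends → EV2 and EV3 overlap.
EV5 starts after EV2 ends, so nothing later overlaps EV2 either.
EV5 starts before EV3 ends → EV3 and EV5 overlap.
EV4 starts before EV3 ends → EV3 and EV4 overlap.
EV6 starts after EV3 ends, so nothing later overlaps EV3 either.
EV4 starts exactly when EV5 ends (back-to-back, no overlap), so nothing later overlaps EV5 either.
EV6 starts after EV4 ends, so nothing later overlaps EV4 either.
EV7 starts before EV6 ends → EV6 and EV7 overlap.

EV1 & EV2, EV2 & EV3, EV3 & EV4, EV3 & EV5, EV6 & EV7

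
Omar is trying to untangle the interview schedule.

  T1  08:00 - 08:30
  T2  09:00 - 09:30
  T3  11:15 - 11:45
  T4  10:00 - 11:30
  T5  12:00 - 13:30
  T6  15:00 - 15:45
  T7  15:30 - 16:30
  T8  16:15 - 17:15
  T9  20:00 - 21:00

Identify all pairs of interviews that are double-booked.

T3 & T4, T6 & T7, T7 & T8

Sorted by start: T1, T2, T4, T3, T5, T6, T7, T8, T9.
T2 starts after T1 ends, so T1 has no further overlaps.
T4 starts after T2 ends, so T2 has no further overlaps.
T3 starts before T4 ends → T4 and T3 overlap.
T5 starts after T4 ends, so T4 has no further overlaps.
T5 starts after T3 ends, so T3 has no further overlaps.
T6 starts after T5 ends, so T5 has no further overlaps.
T7 starts before T6 ends → T6 and T7 overlap.
T8 starts after T6 ends, so T6 has no further overlaps.
T8 starts before T7 ends → T7 and T8 overlap.
T9 starts after T7 ends.
T9 starts after T8 ends.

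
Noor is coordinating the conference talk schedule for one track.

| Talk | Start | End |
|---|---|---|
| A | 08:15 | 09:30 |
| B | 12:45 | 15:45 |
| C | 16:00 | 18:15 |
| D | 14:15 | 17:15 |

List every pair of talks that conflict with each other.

Check each pair: they overlap iff neither finishes before the other starts.
Sorted by start: A, B, D, C.
B starts after A ends, so A has no further overlaps.
D starts before B ends → B and D overlap.
C starts after B ends.
C starts before D ends → D and C overlap.

B & D, C & D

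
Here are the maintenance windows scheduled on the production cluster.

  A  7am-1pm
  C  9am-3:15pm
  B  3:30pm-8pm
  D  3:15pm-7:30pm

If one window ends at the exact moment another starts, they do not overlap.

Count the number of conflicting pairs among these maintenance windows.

Sorted by start: A, C, D, B.
C starts before A ends → A and C overlap.
D starts after A ends, so A has no further overlaps.
D starts exactly when C ends (back-to-back, no overlap), so C has no further overlaps.
B starts before D ends → D and B overlap.
Overlapping pairs: A & C, B & D — 2 in total.

2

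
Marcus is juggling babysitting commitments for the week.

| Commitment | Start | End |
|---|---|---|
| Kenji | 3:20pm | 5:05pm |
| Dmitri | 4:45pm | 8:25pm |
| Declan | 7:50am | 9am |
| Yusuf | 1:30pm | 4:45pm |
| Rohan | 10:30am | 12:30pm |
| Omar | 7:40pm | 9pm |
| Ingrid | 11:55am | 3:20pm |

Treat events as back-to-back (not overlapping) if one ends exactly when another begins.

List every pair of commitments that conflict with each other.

Dmitri & Kenji, Dmitri & Omar, Ingrid & Rohan, Ingrid & Yusuf, Kenji & Yusuf

Check each pair: they overlap iff neither finishes before the other starts.
Sorted by start: Declan, Rohan, Ingrid, Yusuf, Kenji, Dmitri, Omar.
Rohan starts after Declan ends, so Declan has no further overlaps.
Ingrid starts before Rohan ends → Rohan and Ingrid overlap.
Yusuf starts after Rohan ends, so Rohan has no further overlaps.
Yusuf starts before Ingrid ends → Ingrid and Yusuf overlap.
Kenji starts exactly when Ingrid ends (back-to-back, no overlap), so Ingrid has no further overlaps.
Kenji starts before Yusuf ends → Yusuf and Kenji overlap.
Dmitri starts exactly when Yusuf ends (back-to-back, no overlap), so Yusuf has no further overlaps.
Dmitri starts before Kenji ends → Kenji and Dmitri overlap.
Omar starts after Kenji ends.
Omar starts before Dmitri ends → Dmitri and Omar overlap.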